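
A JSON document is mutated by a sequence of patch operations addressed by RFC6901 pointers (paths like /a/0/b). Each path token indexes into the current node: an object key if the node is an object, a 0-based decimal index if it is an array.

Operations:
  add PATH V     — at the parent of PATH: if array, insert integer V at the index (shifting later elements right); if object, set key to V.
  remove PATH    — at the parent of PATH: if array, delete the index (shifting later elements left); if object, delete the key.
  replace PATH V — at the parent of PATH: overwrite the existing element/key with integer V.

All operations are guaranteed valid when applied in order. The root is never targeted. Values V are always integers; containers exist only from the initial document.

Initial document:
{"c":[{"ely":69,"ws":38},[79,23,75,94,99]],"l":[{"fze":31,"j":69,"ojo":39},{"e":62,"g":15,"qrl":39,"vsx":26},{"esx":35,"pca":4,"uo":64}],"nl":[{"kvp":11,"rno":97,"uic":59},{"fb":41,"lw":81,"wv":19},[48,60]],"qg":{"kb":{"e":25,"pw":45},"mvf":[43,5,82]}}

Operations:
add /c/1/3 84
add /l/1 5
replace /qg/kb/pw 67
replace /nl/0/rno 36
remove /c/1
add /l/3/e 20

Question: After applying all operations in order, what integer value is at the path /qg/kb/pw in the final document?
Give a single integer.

After op 1 (add /c/1/3 84): {"c":[{"ely":69,"ws":38},[79,23,75,84,94,99]],"l":[{"fze":31,"j":69,"ojo":39},{"e":62,"g":15,"qrl":39,"vsx":26},{"esx":35,"pca":4,"uo":64}],"nl":[{"kvp":11,"rno":97,"uic":59},{"fb":41,"lw":81,"wv":19},[48,60]],"qg":{"kb":{"e":25,"pw":45},"mvf":[43,5,82]}}
After op 2 (add /l/1 5): {"c":[{"ely":69,"ws":38},[79,23,75,84,94,99]],"l":[{"fze":31,"j":69,"ojo":39},5,{"e":62,"g":15,"qrl":39,"vsx":26},{"esx":35,"pca":4,"uo":64}],"nl":[{"kvp":11,"rno":97,"uic":59},{"fb":41,"lw":81,"wv":19},[48,60]],"qg":{"kb":{"e":25,"pw":45},"mvf":[43,5,82]}}
After op 3 (replace /qg/kb/pw 67): {"c":[{"ely":69,"ws":38},[79,23,75,84,94,99]],"l":[{"fze":31,"j":69,"ojo":39},5,{"e":62,"g":15,"qrl":39,"vsx":26},{"esx":35,"pca":4,"uo":64}],"nl":[{"kvp":11,"rno":97,"uic":59},{"fb":41,"lw":81,"wv":19},[48,60]],"qg":{"kb":{"e":25,"pw":67},"mvf":[43,5,82]}}
After op 4 (replace /nl/0/rno 36): {"c":[{"ely":69,"ws":38},[79,23,75,84,94,99]],"l":[{"fze":31,"j":69,"ojo":39},5,{"e":62,"g":15,"qrl":39,"vsx":26},{"esx":35,"pca":4,"uo":64}],"nl":[{"kvp":11,"rno":36,"uic":59},{"fb":41,"lw":81,"wv":19},[48,60]],"qg":{"kb":{"e":25,"pw":67},"mvf":[43,5,82]}}
After op 5 (remove /c/1): {"c":[{"ely":69,"ws":38}],"l":[{"fze":31,"j":69,"ojo":39},5,{"e":62,"g":15,"qrl":39,"vsx":26},{"esx":35,"pca":4,"uo":64}],"nl":[{"kvp":11,"rno":36,"uic":59},{"fb":41,"lw":81,"wv":19},[48,60]],"qg":{"kb":{"e":25,"pw":67},"mvf":[43,5,82]}}
After op 6 (add /l/3/e 20): {"c":[{"ely":69,"ws":38}],"l":[{"fze":31,"j":69,"ojo":39},5,{"e":62,"g":15,"qrl":39,"vsx":26},{"e":20,"esx":35,"pca":4,"uo":64}],"nl":[{"kvp":11,"rno":36,"uic":59},{"fb":41,"lw":81,"wv":19},[48,60]],"qg":{"kb":{"e":25,"pw":67},"mvf":[43,5,82]}}
Value at /qg/kb/pw: 67

Answer: 67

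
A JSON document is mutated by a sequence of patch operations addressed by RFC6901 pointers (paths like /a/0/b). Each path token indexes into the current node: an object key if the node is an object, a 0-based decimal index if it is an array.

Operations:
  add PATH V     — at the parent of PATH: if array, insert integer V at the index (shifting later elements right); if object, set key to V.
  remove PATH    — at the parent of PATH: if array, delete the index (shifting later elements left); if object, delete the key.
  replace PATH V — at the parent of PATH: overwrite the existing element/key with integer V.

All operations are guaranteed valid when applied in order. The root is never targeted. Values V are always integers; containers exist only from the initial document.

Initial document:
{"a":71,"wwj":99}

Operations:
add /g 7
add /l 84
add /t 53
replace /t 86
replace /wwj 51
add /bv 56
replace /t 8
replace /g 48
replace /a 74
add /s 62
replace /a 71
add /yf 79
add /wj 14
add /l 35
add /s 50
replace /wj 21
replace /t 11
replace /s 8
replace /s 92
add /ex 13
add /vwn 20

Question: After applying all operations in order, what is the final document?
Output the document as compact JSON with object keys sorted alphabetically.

Answer: {"a":71,"bv":56,"ex":13,"g":48,"l":35,"s":92,"t":11,"vwn":20,"wj":21,"wwj":51,"yf":79}

Derivation:
After op 1 (add /g 7): {"a":71,"g":7,"wwj":99}
After op 2 (add /l 84): {"a":71,"g":7,"l":84,"wwj":99}
After op 3 (add /t 53): {"a":71,"g":7,"l":84,"t":53,"wwj":99}
After op 4 (replace /t 86): {"a":71,"g":7,"l":84,"t":86,"wwj":99}
After op 5 (replace /wwj 51): {"a":71,"g":7,"l":84,"t":86,"wwj":51}
After op 6 (add /bv 56): {"a":71,"bv":56,"g":7,"l":84,"t":86,"wwj":51}
After op 7 (replace /t 8): {"a":71,"bv":56,"g":7,"l":84,"t":8,"wwj":51}
After op 8 (replace /g 48): {"a":71,"bv":56,"g":48,"l":84,"t":8,"wwj":51}
After op 9 (replace /a 74): {"a":74,"bv":56,"g":48,"l":84,"t":8,"wwj":51}
After op 10 (add /s 62): {"a":74,"bv":56,"g":48,"l":84,"s":62,"t":8,"wwj":51}
After op 11 (replace /a 71): {"a":71,"bv":56,"g":48,"l":84,"s":62,"t":8,"wwj":51}
After op 12 (add /yf 79): {"a":71,"bv":56,"g":48,"l":84,"s":62,"t":8,"wwj":51,"yf":79}
After op 13 (add /wj 14): {"a":71,"bv":56,"g":48,"l":84,"s":62,"t":8,"wj":14,"wwj":51,"yf":79}
After op 14 (add /l 35): {"a":71,"bv":56,"g":48,"l":35,"s":62,"t":8,"wj":14,"wwj":51,"yf":79}
After op 15 (add /s 50): {"a":71,"bv":56,"g":48,"l":35,"s":50,"t":8,"wj":14,"wwj":51,"yf":79}
After op 16 (replace /wj 21): {"a":71,"bv":56,"g":48,"l":35,"s":50,"t":8,"wj":21,"wwj":51,"yf":79}
After op 17 (replace /t 11): {"a":71,"bv":56,"g":48,"l":35,"s":50,"t":11,"wj":21,"wwj":51,"yf":79}
After op 18 (replace /s 8): {"a":71,"bv":56,"g":48,"l":35,"s":8,"t":11,"wj":21,"wwj":51,"yf":79}
After op 19 (replace /s 92): {"a":71,"bv":56,"g":48,"l":35,"s":92,"t":11,"wj":21,"wwj":51,"yf":79}
After op 20 (add /ex 13): {"a":71,"bv":56,"ex":13,"g":48,"l":35,"s":92,"t":11,"wj":21,"wwj":51,"yf":79}
After op 21 (add /vwn 20): {"a":71,"bv":56,"ex":13,"g":48,"l":35,"s":92,"t":11,"vwn":20,"wj":21,"wwj":51,"yf":79}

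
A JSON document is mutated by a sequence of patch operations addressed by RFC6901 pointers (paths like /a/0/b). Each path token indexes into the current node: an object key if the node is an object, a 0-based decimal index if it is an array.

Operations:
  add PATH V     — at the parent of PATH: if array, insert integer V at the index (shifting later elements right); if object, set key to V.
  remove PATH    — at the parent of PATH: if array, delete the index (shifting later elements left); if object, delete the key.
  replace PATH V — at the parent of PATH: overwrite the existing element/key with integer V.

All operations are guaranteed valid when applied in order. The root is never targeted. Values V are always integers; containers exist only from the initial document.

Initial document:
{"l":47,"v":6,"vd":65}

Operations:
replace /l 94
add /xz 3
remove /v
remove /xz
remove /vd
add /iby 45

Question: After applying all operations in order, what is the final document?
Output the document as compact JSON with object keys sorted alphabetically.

Answer: {"iby":45,"l":94}

Derivation:
After op 1 (replace /l 94): {"l":94,"v":6,"vd":65}
After op 2 (add /xz 3): {"l":94,"v":6,"vd":65,"xz":3}
After op 3 (remove /v): {"l":94,"vd":65,"xz":3}
After op 4 (remove /xz): {"l":94,"vd":65}
After op 5 (remove /vd): {"l":94}
After op 6 (add /iby 45): {"iby":45,"l":94}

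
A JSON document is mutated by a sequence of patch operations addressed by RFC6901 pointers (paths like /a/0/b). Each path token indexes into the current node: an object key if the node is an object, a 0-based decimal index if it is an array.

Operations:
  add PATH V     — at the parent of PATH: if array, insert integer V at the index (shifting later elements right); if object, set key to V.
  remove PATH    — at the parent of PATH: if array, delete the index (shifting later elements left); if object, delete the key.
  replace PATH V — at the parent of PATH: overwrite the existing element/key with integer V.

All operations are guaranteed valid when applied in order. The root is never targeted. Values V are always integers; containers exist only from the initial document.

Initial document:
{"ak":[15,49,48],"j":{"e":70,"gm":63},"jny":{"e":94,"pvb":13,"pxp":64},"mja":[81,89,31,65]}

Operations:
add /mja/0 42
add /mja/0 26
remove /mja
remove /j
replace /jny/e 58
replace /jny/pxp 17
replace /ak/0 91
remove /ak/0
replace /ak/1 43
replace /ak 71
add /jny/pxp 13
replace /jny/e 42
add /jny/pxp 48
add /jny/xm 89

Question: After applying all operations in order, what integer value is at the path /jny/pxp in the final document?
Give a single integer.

Answer: 48

Derivation:
After op 1 (add /mja/0 42): {"ak":[15,49,48],"j":{"e":70,"gm":63},"jny":{"e":94,"pvb":13,"pxp":64},"mja":[42,81,89,31,65]}
After op 2 (add /mja/0 26): {"ak":[15,49,48],"j":{"e":70,"gm":63},"jny":{"e":94,"pvb":13,"pxp":64},"mja":[26,42,81,89,31,65]}
After op 3 (remove /mja): {"ak":[15,49,48],"j":{"e":70,"gm":63},"jny":{"e":94,"pvb":13,"pxp":64}}
After op 4 (remove /j): {"ak":[15,49,48],"jny":{"e":94,"pvb":13,"pxp":64}}
After op 5 (replace /jny/e 58): {"ak":[15,49,48],"jny":{"e":58,"pvb":13,"pxp":64}}
After op 6 (replace /jny/pxp 17): {"ak":[15,49,48],"jny":{"e":58,"pvb":13,"pxp":17}}
After op 7 (replace /ak/0 91): {"ak":[91,49,48],"jny":{"e":58,"pvb":13,"pxp":17}}
After op 8 (remove /ak/0): {"ak":[49,48],"jny":{"e":58,"pvb":13,"pxp":17}}
After op 9 (replace /ak/1 43): {"ak":[49,43],"jny":{"e":58,"pvb":13,"pxp":17}}
After op 10 (replace /ak 71): {"ak":71,"jny":{"e":58,"pvb":13,"pxp":17}}
After op 11 (add /jny/pxp 13): {"ak":71,"jny":{"e":58,"pvb":13,"pxp":13}}
After op 12 (replace /jny/e 42): {"ak":71,"jny":{"e":42,"pvb":13,"pxp":13}}
After op 13 (add /jny/pxp 48): {"ak":71,"jny":{"e":42,"pvb":13,"pxp":48}}
After op 14 (add /jny/xm 89): {"ak":71,"jny":{"e":42,"pvb":13,"pxp":48,"xm":89}}
Value at /jny/pxp: 48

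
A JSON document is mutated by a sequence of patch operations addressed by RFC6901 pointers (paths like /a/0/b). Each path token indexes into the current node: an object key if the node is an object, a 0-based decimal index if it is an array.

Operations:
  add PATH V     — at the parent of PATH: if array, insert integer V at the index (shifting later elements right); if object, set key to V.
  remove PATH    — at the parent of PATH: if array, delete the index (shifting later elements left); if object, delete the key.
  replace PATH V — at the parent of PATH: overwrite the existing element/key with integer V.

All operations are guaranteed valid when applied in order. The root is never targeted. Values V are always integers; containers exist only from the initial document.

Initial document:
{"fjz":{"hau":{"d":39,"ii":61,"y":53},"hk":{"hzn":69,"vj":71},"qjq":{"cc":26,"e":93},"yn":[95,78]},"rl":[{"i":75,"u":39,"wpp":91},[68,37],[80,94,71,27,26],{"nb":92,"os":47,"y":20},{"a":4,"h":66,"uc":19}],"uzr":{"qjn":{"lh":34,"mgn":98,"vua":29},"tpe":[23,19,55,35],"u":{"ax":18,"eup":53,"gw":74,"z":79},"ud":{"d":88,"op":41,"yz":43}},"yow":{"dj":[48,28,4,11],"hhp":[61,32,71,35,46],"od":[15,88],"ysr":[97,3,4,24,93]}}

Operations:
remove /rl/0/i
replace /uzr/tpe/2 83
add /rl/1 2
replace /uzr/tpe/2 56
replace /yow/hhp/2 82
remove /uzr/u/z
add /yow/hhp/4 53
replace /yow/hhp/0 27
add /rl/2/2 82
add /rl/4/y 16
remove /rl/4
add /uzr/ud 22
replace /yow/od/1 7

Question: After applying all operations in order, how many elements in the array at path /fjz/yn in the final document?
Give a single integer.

After op 1 (remove /rl/0/i): {"fjz":{"hau":{"d":39,"ii":61,"y":53},"hk":{"hzn":69,"vj":71},"qjq":{"cc":26,"e":93},"yn":[95,78]},"rl":[{"u":39,"wpp":91},[68,37],[80,94,71,27,26],{"nb":92,"os":47,"y":20},{"a":4,"h":66,"uc":19}],"uzr":{"qjn":{"lh":34,"mgn":98,"vua":29},"tpe":[23,19,55,35],"u":{"ax":18,"eup":53,"gw":74,"z":79},"ud":{"d":88,"op":41,"yz":43}},"yow":{"dj":[48,28,4,11],"hhp":[61,32,71,35,46],"od":[15,88],"ysr":[97,3,4,24,93]}}
After op 2 (replace /uzr/tpe/2 83): {"fjz":{"hau":{"d":39,"ii":61,"y":53},"hk":{"hzn":69,"vj":71},"qjq":{"cc":26,"e":93},"yn":[95,78]},"rl":[{"u":39,"wpp":91},[68,37],[80,94,71,27,26],{"nb":92,"os":47,"y":20},{"a":4,"h":66,"uc":19}],"uzr":{"qjn":{"lh":34,"mgn":98,"vua":29},"tpe":[23,19,83,35],"u":{"ax":18,"eup":53,"gw":74,"z":79},"ud":{"d":88,"op":41,"yz":43}},"yow":{"dj":[48,28,4,11],"hhp":[61,32,71,35,46],"od":[15,88],"ysr":[97,3,4,24,93]}}
After op 3 (add /rl/1 2): {"fjz":{"hau":{"d":39,"ii":61,"y":53},"hk":{"hzn":69,"vj":71},"qjq":{"cc":26,"e":93},"yn":[95,78]},"rl":[{"u":39,"wpp":91},2,[68,37],[80,94,71,27,26],{"nb":92,"os":47,"y":20},{"a":4,"h":66,"uc":19}],"uzr":{"qjn":{"lh":34,"mgn":98,"vua":29},"tpe":[23,19,83,35],"u":{"ax":18,"eup":53,"gw":74,"z":79},"ud":{"d":88,"op":41,"yz":43}},"yow":{"dj":[48,28,4,11],"hhp":[61,32,71,35,46],"od":[15,88],"ysr":[97,3,4,24,93]}}
After op 4 (replace /uzr/tpe/2 56): {"fjz":{"hau":{"d":39,"ii":61,"y":53},"hk":{"hzn":69,"vj":71},"qjq":{"cc":26,"e":93},"yn":[95,78]},"rl":[{"u":39,"wpp":91},2,[68,37],[80,94,71,27,26],{"nb":92,"os":47,"y":20},{"a":4,"h":66,"uc":19}],"uzr":{"qjn":{"lh":34,"mgn":98,"vua":29},"tpe":[23,19,56,35],"u":{"ax":18,"eup":53,"gw":74,"z":79},"ud":{"d":88,"op":41,"yz":43}},"yow":{"dj":[48,28,4,11],"hhp":[61,32,71,35,46],"od":[15,88],"ysr":[97,3,4,24,93]}}
After op 5 (replace /yow/hhp/2 82): {"fjz":{"hau":{"d":39,"ii":61,"y":53},"hk":{"hzn":69,"vj":71},"qjq":{"cc":26,"e":93},"yn":[95,78]},"rl":[{"u":39,"wpp":91},2,[68,37],[80,94,71,27,26],{"nb":92,"os":47,"y":20},{"a":4,"h":66,"uc":19}],"uzr":{"qjn":{"lh":34,"mgn":98,"vua":29},"tpe":[23,19,56,35],"u":{"ax":18,"eup":53,"gw":74,"z":79},"ud":{"d":88,"op":41,"yz":43}},"yow":{"dj":[48,28,4,11],"hhp":[61,32,82,35,46],"od":[15,88],"ysr":[97,3,4,24,93]}}
After op 6 (remove /uzr/u/z): {"fjz":{"hau":{"d":39,"ii":61,"y":53},"hk":{"hzn":69,"vj":71},"qjq":{"cc":26,"e":93},"yn":[95,78]},"rl":[{"u":39,"wpp":91},2,[68,37],[80,94,71,27,26],{"nb":92,"os":47,"y":20},{"a":4,"h":66,"uc":19}],"uzr":{"qjn":{"lh":34,"mgn":98,"vua":29},"tpe":[23,19,56,35],"u":{"ax":18,"eup":53,"gw":74},"ud":{"d":88,"op":41,"yz":43}},"yow":{"dj":[48,28,4,11],"hhp":[61,32,82,35,46],"od":[15,88],"ysr":[97,3,4,24,93]}}
After op 7 (add /yow/hhp/4 53): {"fjz":{"hau":{"d":39,"ii":61,"y":53},"hk":{"hzn":69,"vj":71},"qjq":{"cc":26,"e":93},"yn":[95,78]},"rl":[{"u":39,"wpp":91},2,[68,37],[80,94,71,27,26],{"nb":92,"os":47,"y":20},{"a":4,"h":66,"uc":19}],"uzr":{"qjn":{"lh":34,"mgn":98,"vua":29},"tpe":[23,19,56,35],"u":{"ax":18,"eup":53,"gw":74},"ud":{"d":88,"op":41,"yz":43}},"yow":{"dj":[48,28,4,11],"hhp":[61,32,82,35,53,46],"od":[15,88],"ysr":[97,3,4,24,93]}}
After op 8 (replace /yow/hhp/0 27): {"fjz":{"hau":{"d":39,"ii":61,"y":53},"hk":{"hzn":69,"vj":71},"qjq":{"cc":26,"e":93},"yn":[95,78]},"rl":[{"u":39,"wpp":91},2,[68,37],[80,94,71,27,26],{"nb":92,"os":47,"y":20},{"a":4,"h":66,"uc":19}],"uzr":{"qjn":{"lh":34,"mgn":98,"vua":29},"tpe":[23,19,56,35],"u":{"ax":18,"eup":53,"gw":74},"ud":{"d":88,"op":41,"yz":43}},"yow":{"dj":[48,28,4,11],"hhp":[27,32,82,35,53,46],"od":[15,88],"ysr":[97,3,4,24,93]}}
After op 9 (add /rl/2/2 82): {"fjz":{"hau":{"d":39,"ii":61,"y":53},"hk":{"hzn":69,"vj":71},"qjq":{"cc":26,"e":93},"yn":[95,78]},"rl":[{"u":39,"wpp":91},2,[68,37,82],[80,94,71,27,26],{"nb":92,"os":47,"y":20},{"a":4,"h":66,"uc":19}],"uzr":{"qjn":{"lh":34,"mgn":98,"vua":29},"tpe":[23,19,56,35],"u":{"ax":18,"eup":53,"gw":74},"ud":{"d":88,"op":41,"yz":43}},"yow":{"dj":[48,28,4,11],"hhp":[27,32,82,35,53,46],"od":[15,88],"ysr":[97,3,4,24,93]}}
After op 10 (add /rl/4/y 16): {"fjz":{"hau":{"d":39,"ii":61,"y":53},"hk":{"hzn":69,"vj":71},"qjq":{"cc":26,"e":93},"yn":[95,78]},"rl":[{"u":39,"wpp":91},2,[68,37,82],[80,94,71,27,26],{"nb":92,"os":47,"y":16},{"a":4,"h":66,"uc":19}],"uzr":{"qjn":{"lh":34,"mgn":98,"vua":29},"tpe":[23,19,56,35],"u":{"ax":18,"eup":53,"gw":74},"ud":{"d":88,"op":41,"yz":43}},"yow":{"dj":[48,28,4,11],"hhp":[27,32,82,35,53,46],"od":[15,88],"ysr":[97,3,4,24,93]}}
After op 11 (remove /rl/4): {"fjz":{"hau":{"d":39,"ii":61,"y":53},"hk":{"hzn":69,"vj":71},"qjq":{"cc":26,"e":93},"yn":[95,78]},"rl":[{"u":39,"wpp":91},2,[68,37,82],[80,94,71,27,26],{"a":4,"h":66,"uc":19}],"uzr":{"qjn":{"lh":34,"mgn":98,"vua":29},"tpe":[23,19,56,35],"u":{"ax":18,"eup":53,"gw":74},"ud":{"d":88,"op":41,"yz":43}},"yow":{"dj":[48,28,4,11],"hhp":[27,32,82,35,53,46],"od":[15,88],"ysr":[97,3,4,24,93]}}
After op 12 (add /uzr/ud 22): {"fjz":{"hau":{"d":39,"ii":61,"y":53},"hk":{"hzn":69,"vj":71},"qjq":{"cc":26,"e":93},"yn":[95,78]},"rl":[{"u":39,"wpp":91},2,[68,37,82],[80,94,71,27,26],{"a":4,"h":66,"uc":19}],"uzr":{"qjn":{"lh":34,"mgn":98,"vua":29},"tpe":[23,19,56,35],"u":{"ax":18,"eup":53,"gw":74},"ud":22},"yow":{"dj":[48,28,4,11],"hhp":[27,32,82,35,53,46],"od":[15,88],"ysr":[97,3,4,24,93]}}
After op 13 (replace /yow/od/1 7): {"fjz":{"hau":{"d":39,"ii":61,"y":53},"hk":{"hzn":69,"vj":71},"qjq":{"cc":26,"e":93},"yn":[95,78]},"rl":[{"u":39,"wpp":91},2,[68,37,82],[80,94,71,27,26],{"a":4,"h":66,"uc":19}],"uzr":{"qjn":{"lh":34,"mgn":98,"vua":29},"tpe":[23,19,56,35],"u":{"ax":18,"eup":53,"gw":74},"ud":22},"yow":{"dj":[48,28,4,11],"hhp":[27,32,82,35,53,46],"od":[15,7],"ysr":[97,3,4,24,93]}}
Size at path /fjz/yn: 2

Answer: 2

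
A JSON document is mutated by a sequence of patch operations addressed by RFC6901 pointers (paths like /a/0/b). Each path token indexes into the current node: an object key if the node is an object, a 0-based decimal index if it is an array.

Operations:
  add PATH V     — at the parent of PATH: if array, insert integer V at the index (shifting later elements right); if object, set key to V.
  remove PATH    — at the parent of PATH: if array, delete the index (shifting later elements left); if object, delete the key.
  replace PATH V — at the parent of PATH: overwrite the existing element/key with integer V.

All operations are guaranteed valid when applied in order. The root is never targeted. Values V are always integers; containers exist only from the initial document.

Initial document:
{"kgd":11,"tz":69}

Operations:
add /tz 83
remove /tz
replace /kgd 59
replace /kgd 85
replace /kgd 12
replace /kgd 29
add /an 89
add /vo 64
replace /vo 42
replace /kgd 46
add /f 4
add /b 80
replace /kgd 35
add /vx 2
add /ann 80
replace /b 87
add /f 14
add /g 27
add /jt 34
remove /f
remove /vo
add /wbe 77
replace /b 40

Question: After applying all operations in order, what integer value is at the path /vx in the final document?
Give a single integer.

After op 1 (add /tz 83): {"kgd":11,"tz":83}
After op 2 (remove /tz): {"kgd":11}
After op 3 (replace /kgd 59): {"kgd":59}
After op 4 (replace /kgd 85): {"kgd":85}
After op 5 (replace /kgd 12): {"kgd":12}
After op 6 (replace /kgd 29): {"kgd":29}
After op 7 (add /an 89): {"an":89,"kgd":29}
After op 8 (add /vo 64): {"an":89,"kgd":29,"vo":64}
After op 9 (replace /vo 42): {"an":89,"kgd":29,"vo":42}
After op 10 (replace /kgd 46): {"an":89,"kgd":46,"vo":42}
After op 11 (add /f 4): {"an":89,"f":4,"kgd":46,"vo":42}
After op 12 (add /b 80): {"an":89,"b":80,"f":4,"kgd":46,"vo":42}
After op 13 (replace /kgd 35): {"an":89,"b":80,"f":4,"kgd":35,"vo":42}
After op 14 (add /vx 2): {"an":89,"b":80,"f":4,"kgd":35,"vo":42,"vx":2}
After op 15 (add /ann 80): {"an":89,"ann":80,"b":80,"f":4,"kgd":35,"vo":42,"vx":2}
After op 16 (replace /b 87): {"an":89,"ann":80,"b":87,"f":4,"kgd":35,"vo":42,"vx":2}
After op 17 (add /f 14): {"an":89,"ann":80,"b":87,"f":14,"kgd":35,"vo":42,"vx":2}
After op 18 (add /g 27): {"an":89,"ann":80,"b":87,"f":14,"g":27,"kgd":35,"vo":42,"vx":2}
After op 19 (add /jt 34): {"an":89,"ann":80,"b":87,"f":14,"g":27,"jt":34,"kgd":35,"vo":42,"vx":2}
After op 20 (remove /f): {"an":89,"ann":80,"b":87,"g":27,"jt":34,"kgd":35,"vo":42,"vx":2}
After op 21 (remove /vo): {"an":89,"ann":80,"b":87,"g":27,"jt":34,"kgd":35,"vx":2}
After op 22 (add /wbe 77): {"an":89,"ann":80,"b":87,"g":27,"jt":34,"kgd":35,"vx":2,"wbe":77}
After op 23 (replace /b 40): {"an":89,"ann":80,"b":40,"g":27,"jt":34,"kgd":35,"vx":2,"wbe":77}
Value at /vx: 2

Answer: 2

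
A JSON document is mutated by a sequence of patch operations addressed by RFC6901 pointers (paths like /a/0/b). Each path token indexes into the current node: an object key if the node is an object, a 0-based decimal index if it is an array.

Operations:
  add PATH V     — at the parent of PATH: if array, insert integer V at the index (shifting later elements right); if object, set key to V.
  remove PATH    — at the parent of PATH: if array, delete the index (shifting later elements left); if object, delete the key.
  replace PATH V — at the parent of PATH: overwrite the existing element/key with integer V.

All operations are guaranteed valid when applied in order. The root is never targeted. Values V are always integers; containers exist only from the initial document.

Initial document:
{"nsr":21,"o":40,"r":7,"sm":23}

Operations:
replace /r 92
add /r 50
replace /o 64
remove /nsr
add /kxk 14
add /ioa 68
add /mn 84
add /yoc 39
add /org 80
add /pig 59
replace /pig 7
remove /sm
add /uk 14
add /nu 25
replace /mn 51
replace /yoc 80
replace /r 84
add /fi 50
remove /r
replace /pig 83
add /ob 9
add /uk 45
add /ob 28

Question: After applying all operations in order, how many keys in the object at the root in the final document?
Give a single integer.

Answer: 11

Derivation:
After op 1 (replace /r 92): {"nsr":21,"o":40,"r":92,"sm":23}
After op 2 (add /r 50): {"nsr":21,"o":40,"r":50,"sm":23}
After op 3 (replace /o 64): {"nsr":21,"o":64,"r":50,"sm":23}
After op 4 (remove /nsr): {"o":64,"r":50,"sm":23}
After op 5 (add /kxk 14): {"kxk":14,"o":64,"r":50,"sm":23}
After op 6 (add /ioa 68): {"ioa":68,"kxk":14,"o":64,"r":50,"sm":23}
After op 7 (add /mn 84): {"ioa":68,"kxk":14,"mn":84,"o":64,"r":50,"sm":23}
After op 8 (add /yoc 39): {"ioa":68,"kxk":14,"mn":84,"o":64,"r":50,"sm":23,"yoc":39}
After op 9 (add /org 80): {"ioa":68,"kxk":14,"mn":84,"o":64,"org":80,"r":50,"sm":23,"yoc":39}
After op 10 (add /pig 59): {"ioa":68,"kxk":14,"mn":84,"o":64,"org":80,"pig":59,"r":50,"sm":23,"yoc":39}
After op 11 (replace /pig 7): {"ioa":68,"kxk":14,"mn":84,"o":64,"org":80,"pig":7,"r":50,"sm":23,"yoc":39}
After op 12 (remove /sm): {"ioa":68,"kxk":14,"mn":84,"o":64,"org":80,"pig":7,"r":50,"yoc":39}
After op 13 (add /uk 14): {"ioa":68,"kxk":14,"mn":84,"o":64,"org":80,"pig":7,"r":50,"uk":14,"yoc":39}
After op 14 (add /nu 25): {"ioa":68,"kxk":14,"mn":84,"nu":25,"o":64,"org":80,"pig":7,"r":50,"uk":14,"yoc":39}
After op 15 (replace /mn 51): {"ioa":68,"kxk":14,"mn":51,"nu":25,"o":64,"org":80,"pig":7,"r":50,"uk":14,"yoc":39}
After op 16 (replace /yoc 80): {"ioa":68,"kxk":14,"mn":51,"nu":25,"o":64,"org":80,"pig":7,"r":50,"uk":14,"yoc":80}
After op 17 (replace /r 84): {"ioa":68,"kxk":14,"mn":51,"nu":25,"o":64,"org":80,"pig":7,"r":84,"uk":14,"yoc":80}
After op 18 (add /fi 50): {"fi":50,"ioa":68,"kxk":14,"mn":51,"nu":25,"o":64,"org":80,"pig":7,"r":84,"uk":14,"yoc":80}
After op 19 (remove /r): {"fi":50,"ioa":68,"kxk":14,"mn":51,"nu":25,"o":64,"org":80,"pig":7,"uk":14,"yoc":80}
After op 20 (replace /pig 83): {"fi":50,"ioa":68,"kxk":14,"mn":51,"nu":25,"o":64,"org":80,"pig":83,"uk":14,"yoc":80}
After op 21 (add /ob 9): {"fi":50,"ioa":68,"kxk":14,"mn":51,"nu":25,"o":64,"ob":9,"org":80,"pig":83,"uk":14,"yoc":80}
After op 22 (add /uk 45): {"fi":50,"ioa":68,"kxk":14,"mn":51,"nu":25,"o":64,"ob":9,"org":80,"pig":83,"uk":45,"yoc":80}
After op 23 (add /ob 28): {"fi":50,"ioa":68,"kxk":14,"mn":51,"nu":25,"o":64,"ob":28,"org":80,"pig":83,"uk":45,"yoc":80}
Size at the root: 11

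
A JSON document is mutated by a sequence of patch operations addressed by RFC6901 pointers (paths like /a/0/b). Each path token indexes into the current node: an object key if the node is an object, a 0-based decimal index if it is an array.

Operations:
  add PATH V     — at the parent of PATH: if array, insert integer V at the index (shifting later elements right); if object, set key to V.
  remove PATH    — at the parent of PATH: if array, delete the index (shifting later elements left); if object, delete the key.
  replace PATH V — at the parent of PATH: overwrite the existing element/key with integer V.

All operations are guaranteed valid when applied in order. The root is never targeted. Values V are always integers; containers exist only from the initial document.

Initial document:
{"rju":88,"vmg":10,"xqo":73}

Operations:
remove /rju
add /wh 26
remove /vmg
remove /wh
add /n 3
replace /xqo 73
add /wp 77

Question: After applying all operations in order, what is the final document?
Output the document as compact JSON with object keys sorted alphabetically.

Answer: {"n":3,"wp":77,"xqo":73}

Derivation:
After op 1 (remove /rju): {"vmg":10,"xqo":73}
After op 2 (add /wh 26): {"vmg":10,"wh":26,"xqo":73}
After op 3 (remove /vmg): {"wh":26,"xqo":73}
After op 4 (remove /wh): {"xqo":73}
After op 5 (add /n 3): {"n":3,"xqo":73}
After op 6 (replace /xqo 73): {"n":3,"xqo":73}
After op 7 (add /wp 77): {"n":3,"wp":77,"xqo":73}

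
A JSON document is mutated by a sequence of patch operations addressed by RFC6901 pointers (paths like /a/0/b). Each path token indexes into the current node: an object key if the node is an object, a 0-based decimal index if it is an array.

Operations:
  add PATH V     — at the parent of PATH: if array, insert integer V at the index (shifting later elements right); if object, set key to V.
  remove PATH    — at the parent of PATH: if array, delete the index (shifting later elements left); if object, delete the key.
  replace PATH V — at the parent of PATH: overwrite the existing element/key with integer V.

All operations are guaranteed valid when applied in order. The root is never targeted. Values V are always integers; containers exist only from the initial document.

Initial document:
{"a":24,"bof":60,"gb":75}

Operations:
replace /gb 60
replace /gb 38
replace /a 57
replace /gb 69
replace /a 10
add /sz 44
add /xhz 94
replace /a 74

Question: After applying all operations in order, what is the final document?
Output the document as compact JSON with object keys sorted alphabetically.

After op 1 (replace /gb 60): {"a":24,"bof":60,"gb":60}
After op 2 (replace /gb 38): {"a":24,"bof":60,"gb":38}
After op 3 (replace /a 57): {"a":57,"bof":60,"gb":38}
After op 4 (replace /gb 69): {"a":57,"bof":60,"gb":69}
After op 5 (replace /a 10): {"a":10,"bof":60,"gb":69}
After op 6 (add /sz 44): {"a":10,"bof":60,"gb":69,"sz":44}
After op 7 (add /xhz 94): {"a":10,"bof":60,"gb":69,"sz":44,"xhz":94}
After op 8 (replace /a 74): {"a":74,"bof":60,"gb":69,"sz":44,"xhz":94}

Answer: {"a":74,"bof":60,"gb":69,"sz":44,"xhz":94}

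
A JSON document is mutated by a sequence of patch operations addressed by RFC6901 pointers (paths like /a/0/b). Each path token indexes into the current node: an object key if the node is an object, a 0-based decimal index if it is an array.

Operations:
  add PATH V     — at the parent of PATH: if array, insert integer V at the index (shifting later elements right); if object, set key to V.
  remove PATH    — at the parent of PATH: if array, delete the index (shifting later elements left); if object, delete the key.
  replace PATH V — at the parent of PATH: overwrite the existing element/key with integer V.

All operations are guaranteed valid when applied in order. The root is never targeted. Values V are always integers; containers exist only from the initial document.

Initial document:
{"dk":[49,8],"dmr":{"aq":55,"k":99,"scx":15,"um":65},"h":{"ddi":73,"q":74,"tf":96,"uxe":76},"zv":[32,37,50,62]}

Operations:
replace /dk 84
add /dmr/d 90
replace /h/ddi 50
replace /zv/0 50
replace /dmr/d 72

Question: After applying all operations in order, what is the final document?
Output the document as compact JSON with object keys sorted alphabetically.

Answer: {"dk":84,"dmr":{"aq":55,"d":72,"k":99,"scx":15,"um":65},"h":{"ddi":50,"q":74,"tf":96,"uxe":76},"zv":[50,37,50,62]}

Derivation:
After op 1 (replace /dk 84): {"dk":84,"dmr":{"aq":55,"k":99,"scx":15,"um":65},"h":{"ddi":73,"q":74,"tf":96,"uxe":76},"zv":[32,37,50,62]}
After op 2 (add /dmr/d 90): {"dk":84,"dmr":{"aq":55,"d":90,"k":99,"scx":15,"um":65},"h":{"ddi":73,"q":74,"tf":96,"uxe":76},"zv":[32,37,50,62]}
After op 3 (replace /h/ddi 50): {"dk":84,"dmr":{"aq":55,"d":90,"k":99,"scx":15,"um":65},"h":{"ddi":50,"q":74,"tf":96,"uxe":76},"zv":[32,37,50,62]}
After op 4 (replace /zv/0 50): {"dk":84,"dmr":{"aq":55,"d":90,"k":99,"scx":15,"um":65},"h":{"ddi":50,"q":74,"tf":96,"uxe":76},"zv":[50,37,50,62]}
After op 5 (replace /dmr/d 72): {"dk":84,"dmr":{"aq":55,"d":72,"k":99,"scx":15,"um":65},"h":{"ddi":50,"q":74,"tf":96,"uxe":76},"zv":[50,37,50,62]}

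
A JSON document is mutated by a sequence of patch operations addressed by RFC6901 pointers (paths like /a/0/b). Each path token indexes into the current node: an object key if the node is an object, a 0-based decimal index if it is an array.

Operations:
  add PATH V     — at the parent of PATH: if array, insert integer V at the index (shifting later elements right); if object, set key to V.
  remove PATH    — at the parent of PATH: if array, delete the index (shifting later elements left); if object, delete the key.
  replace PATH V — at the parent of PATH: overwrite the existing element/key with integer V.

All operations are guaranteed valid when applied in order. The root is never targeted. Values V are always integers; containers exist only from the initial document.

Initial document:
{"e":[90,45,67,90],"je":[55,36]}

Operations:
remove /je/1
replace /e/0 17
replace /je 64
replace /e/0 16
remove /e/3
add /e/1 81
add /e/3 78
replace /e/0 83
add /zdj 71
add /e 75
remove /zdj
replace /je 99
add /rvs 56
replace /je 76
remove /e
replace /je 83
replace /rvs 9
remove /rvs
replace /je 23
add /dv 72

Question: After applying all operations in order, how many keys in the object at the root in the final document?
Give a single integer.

Answer: 2

Derivation:
After op 1 (remove /je/1): {"e":[90,45,67,90],"je":[55]}
After op 2 (replace /e/0 17): {"e":[17,45,67,90],"je":[55]}
After op 3 (replace /je 64): {"e":[17,45,67,90],"je":64}
After op 4 (replace /e/0 16): {"e":[16,45,67,90],"je":64}
After op 5 (remove /e/3): {"e":[16,45,67],"je":64}
After op 6 (add /e/1 81): {"e":[16,81,45,67],"je":64}
After op 7 (add /e/3 78): {"e":[16,81,45,78,67],"je":64}
After op 8 (replace /e/0 83): {"e":[83,81,45,78,67],"je":64}
After op 9 (add /zdj 71): {"e":[83,81,45,78,67],"je":64,"zdj":71}
After op 10 (add /e 75): {"e":75,"je":64,"zdj":71}
After op 11 (remove /zdj): {"e":75,"je":64}
After op 12 (replace /je 99): {"e":75,"je":99}
After op 13 (add /rvs 56): {"e":75,"je":99,"rvs":56}
After op 14 (replace /je 76): {"e":75,"je":76,"rvs":56}
After op 15 (remove /e): {"je":76,"rvs":56}
After op 16 (replace /je 83): {"je":83,"rvs":56}
After op 17 (replace /rvs 9): {"je":83,"rvs":9}
After op 18 (remove /rvs): {"je":83}
After op 19 (replace /je 23): {"je":23}
After op 20 (add /dv 72): {"dv":72,"je":23}
Size at the root: 2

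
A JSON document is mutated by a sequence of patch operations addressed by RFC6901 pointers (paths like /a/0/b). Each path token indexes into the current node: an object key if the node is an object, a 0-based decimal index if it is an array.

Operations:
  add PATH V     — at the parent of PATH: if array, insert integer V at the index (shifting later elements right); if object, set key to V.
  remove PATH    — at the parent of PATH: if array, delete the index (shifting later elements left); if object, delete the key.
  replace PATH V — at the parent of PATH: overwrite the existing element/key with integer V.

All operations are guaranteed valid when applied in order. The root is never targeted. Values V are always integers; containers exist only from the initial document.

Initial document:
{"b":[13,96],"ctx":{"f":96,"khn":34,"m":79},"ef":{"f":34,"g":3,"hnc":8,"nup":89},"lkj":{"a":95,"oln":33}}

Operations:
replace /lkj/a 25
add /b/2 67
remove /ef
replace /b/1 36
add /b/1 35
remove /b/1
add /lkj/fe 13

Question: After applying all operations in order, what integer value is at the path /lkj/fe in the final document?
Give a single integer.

Answer: 13

Derivation:
After op 1 (replace /lkj/a 25): {"b":[13,96],"ctx":{"f":96,"khn":34,"m":79},"ef":{"f":34,"g":3,"hnc":8,"nup":89},"lkj":{"a":25,"oln":33}}
After op 2 (add /b/2 67): {"b":[13,96,67],"ctx":{"f":96,"khn":34,"m":79},"ef":{"f":34,"g":3,"hnc":8,"nup":89},"lkj":{"a":25,"oln":33}}
After op 3 (remove /ef): {"b":[13,96,67],"ctx":{"f":96,"khn":34,"m":79},"lkj":{"a":25,"oln":33}}
After op 4 (replace /b/1 36): {"b":[13,36,67],"ctx":{"f":96,"khn":34,"m":79},"lkj":{"a":25,"oln":33}}
After op 5 (add /b/1 35): {"b":[13,35,36,67],"ctx":{"f":96,"khn":34,"m":79},"lkj":{"a":25,"oln":33}}
After op 6 (remove /b/1): {"b":[13,36,67],"ctx":{"f":96,"khn":34,"m":79},"lkj":{"a":25,"oln":33}}
After op 7 (add /lkj/fe 13): {"b":[13,36,67],"ctx":{"f":96,"khn":34,"m":79},"lkj":{"a":25,"fe":13,"oln":33}}
Value at /lkj/fe: 13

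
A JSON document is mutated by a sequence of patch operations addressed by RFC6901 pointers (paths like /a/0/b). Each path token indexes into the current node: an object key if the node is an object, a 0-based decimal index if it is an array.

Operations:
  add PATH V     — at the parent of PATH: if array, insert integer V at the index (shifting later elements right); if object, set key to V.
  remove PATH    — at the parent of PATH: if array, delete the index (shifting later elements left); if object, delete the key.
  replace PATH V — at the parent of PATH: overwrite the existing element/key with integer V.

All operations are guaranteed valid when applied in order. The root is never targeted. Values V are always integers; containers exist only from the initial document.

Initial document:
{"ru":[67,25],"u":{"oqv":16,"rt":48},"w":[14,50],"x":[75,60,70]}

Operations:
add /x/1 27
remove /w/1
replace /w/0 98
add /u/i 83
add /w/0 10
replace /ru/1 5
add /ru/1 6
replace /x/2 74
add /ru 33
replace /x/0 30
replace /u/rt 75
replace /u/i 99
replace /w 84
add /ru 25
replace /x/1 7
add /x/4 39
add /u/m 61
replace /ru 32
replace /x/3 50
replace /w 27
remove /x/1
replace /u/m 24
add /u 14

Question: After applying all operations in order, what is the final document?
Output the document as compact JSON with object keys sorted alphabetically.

Answer: {"ru":32,"u":14,"w":27,"x":[30,74,50,39]}

Derivation:
After op 1 (add /x/1 27): {"ru":[67,25],"u":{"oqv":16,"rt":48},"w":[14,50],"x":[75,27,60,70]}
After op 2 (remove /w/1): {"ru":[67,25],"u":{"oqv":16,"rt":48},"w":[14],"x":[75,27,60,70]}
After op 3 (replace /w/0 98): {"ru":[67,25],"u":{"oqv":16,"rt":48},"w":[98],"x":[75,27,60,70]}
After op 4 (add /u/i 83): {"ru":[67,25],"u":{"i":83,"oqv":16,"rt":48},"w":[98],"x":[75,27,60,70]}
After op 5 (add /w/0 10): {"ru":[67,25],"u":{"i":83,"oqv":16,"rt":48},"w":[10,98],"x":[75,27,60,70]}
After op 6 (replace /ru/1 5): {"ru":[67,5],"u":{"i":83,"oqv":16,"rt":48},"w":[10,98],"x":[75,27,60,70]}
After op 7 (add /ru/1 6): {"ru":[67,6,5],"u":{"i":83,"oqv":16,"rt":48},"w":[10,98],"x":[75,27,60,70]}
After op 8 (replace /x/2 74): {"ru":[67,6,5],"u":{"i":83,"oqv":16,"rt":48},"w":[10,98],"x":[75,27,74,70]}
After op 9 (add /ru 33): {"ru":33,"u":{"i":83,"oqv":16,"rt":48},"w":[10,98],"x":[75,27,74,70]}
After op 10 (replace /x/0 30): {"ru":33,"u":{"i":83,"oqv":16,"rt":48},"w":[10,98],"x":[30,27,74,70]}
After op 11 (replace /u/rt 75): {"ru":33,"u":{"i":83,"oqv":16,"rt":75},"w":[10,98],"x":[30,27,74,70]}
After op 12 (replace /u/i 99): {"ru":33,"u":{"i":99,"oqv":16,"rt":75},"w":[10,98],"x":[30,27,74,70]}
After op 13 (replace /w 84): {"ru":33,"u":{"i":99,"oqv":16,"rt":75},"w":84,"x":[30,27,74,70]}
After op 14 (add /ru 25): {"ru":25,"u":{"i":99,"oqv":16,"rt":75},"w":84,"x":[30,27,74,70]}
After op 15 (replace /x/1 7): {"ru":25,"u":{"i":99,"oqv":16,"rt":75},"w":84,"x":[30,7,74,70]}
After op 16 (add /x/4 39): {"ru":25,"u":{"i":99,"oqv":16,"rt":75},"w":84,"x":[30,7,74,70,39]}
After op 17 (add /u/m 61): {"ru":25,"u":{"i":99,"m":61,"oqv":16,"rt":75},"w":84,"x":[30,7,74,70,39]}
After op 18 (replace /ru 32): {"ru":32,"u":{"i":99,"m":61,"oqv":16,"rt":75},"w":84,"x":[30,7,74,70,39]}
After op 19 (replace /x/3 50): {"ru":32,"u":{"i":99,"m":61,"oqv":16,"rt":75},"w":84,"x":[30,7,74,50,39]}
After op 20 (replace /w 27): {"ru":32,"u":{"i":99,"m":61,"oqv":16,"rt":75},"w":27,"x":[30,7,74,50,39]}
After op 21 (remove /x/1): {"ru":32,"u":{"i":99,"m":61,"oqv":16,"rt":75},"w":27,"x":[30,74,50,39]}
After op 22 (replace /u/m 24): {"ru":32,"u":{"i":99,"m":24,"oqv":16,"rt":75},"w":27,"x":[30,74,50,39]}
After op 23 (add /u 14): {"ru":32,"u":14,"w":27,"x":[30,74,50,39]}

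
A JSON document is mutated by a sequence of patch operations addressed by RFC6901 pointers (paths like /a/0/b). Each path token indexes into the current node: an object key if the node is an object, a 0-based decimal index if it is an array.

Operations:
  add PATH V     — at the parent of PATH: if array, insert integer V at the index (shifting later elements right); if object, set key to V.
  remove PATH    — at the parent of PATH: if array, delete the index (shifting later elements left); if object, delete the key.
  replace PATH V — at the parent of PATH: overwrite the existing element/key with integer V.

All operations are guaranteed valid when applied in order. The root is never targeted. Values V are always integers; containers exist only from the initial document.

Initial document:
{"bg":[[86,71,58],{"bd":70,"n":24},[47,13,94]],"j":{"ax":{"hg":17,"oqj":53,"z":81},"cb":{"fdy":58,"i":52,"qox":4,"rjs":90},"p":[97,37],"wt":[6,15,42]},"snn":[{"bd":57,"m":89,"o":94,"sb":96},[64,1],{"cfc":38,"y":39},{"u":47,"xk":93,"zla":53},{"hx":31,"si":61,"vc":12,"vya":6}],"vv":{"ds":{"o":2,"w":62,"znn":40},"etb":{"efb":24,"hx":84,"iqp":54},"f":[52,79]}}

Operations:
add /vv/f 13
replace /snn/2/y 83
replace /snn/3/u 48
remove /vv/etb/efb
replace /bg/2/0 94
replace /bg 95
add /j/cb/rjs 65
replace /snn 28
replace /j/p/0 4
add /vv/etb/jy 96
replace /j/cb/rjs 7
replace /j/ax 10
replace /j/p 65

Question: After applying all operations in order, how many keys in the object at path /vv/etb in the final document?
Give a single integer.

After op 1 (add /vv/f 13): {"bg":[[86,71,58],{"bd":70,"n":24},[47,13,94]],"j":{"ax":{"hg":17,"oqj":53,"z":81},"cb":{"fdy":58,"i":52,"qox":4,"rjs":90},"p":[97,37],"wt":[6,15,42]},"snn":[{"bd":57,"m":89,"o":94,"sb":96},[64,1],{"cfc":38,"y":39},{"u":47,"xk":93,"zla":53},{"hx":31,"si":61,"vc":12,"vya":6}],"vv":{"ds":{"o":2,"w":62,"znn":40},"etb":{"efb":24,"hx":84,"iqp":54},"f":13}}
After op 2 (replace /snn/2/y 83): {"bg":[[86,71,58],{"bd":70,"n":24},[47,13,94]],"j":{"ax":{"hg":17,"oqj":53,"z":81},"cb":{"fdy":58,"i":52,"qox":4,"rjs":90},"p":[97,37],"wt":[6,15,42]},"snn":[{"bd":57,"m":89,"o":94,"sb":96},[64,1],{"cfc":38,"y":83},{"u":47,"xk":93,"zla":53},{"hx":31,"si":61,"vc":12,"vya":6}],"vv":{"ds":{"o":2,"w":62,"znn":40},"etb":{"efb":24,"hx":84,"iqp":54},"f":13}}
After op 3 (replace /snn/3/u 48): {"bg":[[86,71,58],{"bd":70,"n":24},[47,13,94]],"j":{"ax":{"hg":17,"oqj":53,"z":81},"cb":{"fdy":58,"i":52,"qox":4,"rjs":90},"p":[97,37],"wt":[6,15,42]},"snn":[{"bd":57,"m":89,"o":94,"sb":96},[64,1],{"cfc":38,"y":83},{"u":48,"xk":93,"zla":53},{"hx":31,"si":61,"vc":12,"vya":6}],"vv":{"ds":{"o":2,"w":62,"znn":40},"etb":{"efb":24,"hx":84,"iqp":54},"f":13}}
After op 4 (remove /vv/etb/efb): {"bg":[[86,71,58],{"bd":70,"n":24},[47,13,94]],"j":{"ax":{"hg":17,"oqj":53,"z":81},"cb":{"fdy":58,"i":52,"qox":4,"rjs":90},"p":[97,37],"wt":[6,15,42]},"snn":[{"bd":57,"m":89,"o":94,"sb":96},[64,1],{"cfc":38,"y":83},{"u":48,"xk":93,"zla":53},{"hx":31,"si":61,"vc":12,"vya":6}],"vv":{"ds":{"o":2,"w":62,"znn":40},"etb":{"hx":84,"iqp":54},"f":13}}
After op 5 (replace /bg/2/0 94): {"bg":[[86,71,58],{"bd":70,"n":24},[94,13,94]],"j":{"ax":{"hg":17,"oqj":53,"z":81},"cb":{"fdy":58,"i":52,"qox":4,"rjs":90},"p":[97,37],"wt":[6,15,42]},"snn":[{"bd":57,"m":89,"o":94,"sb":96},[64,1],{"cfc":38,"y":83},{"u":48,"xk":93,"zla":53},{"hx":31,"si":61,"vc":12,"vya":6}],"vv":{"ds":{"o":2,"w":62,"znn":40},"etb":{"hx":84,"iqp":54},"f":13}}
After op 6 (replace /bg 95): {"bg":95,"j":{"ax":{"hg":17,"oqj":53,"z":81},"cb":{"fdy":58,"i":52,"qox":4,"rjs":90},"p":[97,37],"wt":[6,15,42]},"snn":[{"bd":57,"m":89,"o":94,"sb":96},[64,1],{"cfc":38,"y":83},{"u":48,"xk":93,"zla":53},{"hx":31,"si":61,"vc":12,"vya":6}],"vv":{"ds":{"o":2,"w":62,"znn":40},"etb":{"hx":84,"iqp":54},"f":13}}
After op 7 (add /j/cb/rjs 65): {"bg":95,"j":{"ax":{"hg":17,"oqj":53,"z":81},"cb":{"fdy":58,"i":52,"qox":4,"rjs":65},"p":[97,37],"wt":[6,15,42]},"snn":[{"bd":57,"m":89,"o":94,"sb":96},[64,1],{"cfc":38,"y":83},{"u":48,"xk":93,"zla":53},{"hx":31,"si":61,"vc":12,"vya":6}],"vv":{"ds":{"o":2,"w":62,"znn":40},"etb":{"hx":84,"iqp":54},"f":13}}
After op 8 (replace /snn 28): {"bg":95,"j":{"ax":{"hg":17,"oqj":53,"z":81},"cb":{"fdy":58,"i":52,"qox":4,"rjs":65},"p":[97,37],"wt":[6,15,42]},"snn":28,"vv":{"ds":{"o":2,"w":62,"znn":40},"etb":{"hx":84,"iqp":54},"f":13}}
After op 9 (replace /j/p/0 4): {"bg":95,"j":{"ax":{"hg":17,"oqj":53,"z":81},"cb":{"fdy":58,"i":52,"qox":4,"rjs":65},"p":[4,37],"wt":[6,15,42]},"snn":28,"vv":{"ds":{"o":2,"w":62,"znn":40},"etb":{"hx":84,"iqp":54},"f":13}}
After op 10 (add /vv/etb/jy 96): {"bg":95,"j":{"ax":{"hg":17,"oqj":53,"z":81},"cb":{"fdy":58,"i":52,"qox":4,"rjs":65},"p":[4,37],"wt":[6,15,42]},"snn":28,"vv":{"ds":{"o":2,"w":62,"znn":40},"etb":{"hx":84,"iqp":54,"jy":96},"f":13}}
After op 11 (replace /j/cb/rjs 7): {"bg":95,"j":{"ax":{"hg":17,"oqj":53,"z":81},"cb":{"fdy":58,"i":52,"qox":4,"rjs":7},"p":[4,37],"wt":[6,15,42]},"snn":28,"vv":{"ds":{"o":2,"w":62,"znn":40},"etb":{"hx":84,"iqp":54,"jy":96},"f":13}}
After op 12 (replace /j/ax 10): {"bg":95,"j":{"ax":10,"cb":{"fdy":58,"i":52,"qox":4,"rjs":7},"p":[4,37],"wt":[6,15,42]},"snn":28,"vv":{"ds":{"o":2,"w":62,"znn":40},"etb":{"hx":84,"iqp":54,"jy":96},"f":13}}
After op 13 (replace /j/p 65): {"bg":95,"j":{"ax":10,"cb":{"fdy":58,"i":52,"qox":4,"rjs":7},"p":65,"wt":[6,15,42]},"snn":28,"vv":{"ds":{"o":2,"w":62,"znn":40},"etb":{"hx":84,"iqp":54,"jy":96},"f":13}}
Size at path /vv/etb: 3

Answer: 3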